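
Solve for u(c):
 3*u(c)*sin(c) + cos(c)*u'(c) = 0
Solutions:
 u(c) = C1*cos(c)^3


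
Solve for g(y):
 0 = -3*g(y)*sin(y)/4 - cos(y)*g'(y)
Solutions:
 g(y) = C1*cos(y)^(3/4)


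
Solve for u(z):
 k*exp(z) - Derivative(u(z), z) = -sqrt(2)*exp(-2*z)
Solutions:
 u(z) = C1 + k*exp(z) - sqrt(2)*exp(-2*z)/2


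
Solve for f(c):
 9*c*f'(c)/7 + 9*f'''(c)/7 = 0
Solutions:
 f(c) = C1 + Integral(C2*airyai(-c) + C3*airybi(-c), c)


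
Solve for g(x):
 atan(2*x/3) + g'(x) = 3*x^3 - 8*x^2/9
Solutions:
 g(x) = C1 + 3*x^4/4 - 8*x^3/27 - x*atan(2*x/3) + 3*log(4*x^2 + 9)/4


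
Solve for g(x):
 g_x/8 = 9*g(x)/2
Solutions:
 g(x) = C1*exp(36*x)


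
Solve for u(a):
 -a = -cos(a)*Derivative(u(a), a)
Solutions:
 u(a) = C1 + Integral(a/cos(a), a)


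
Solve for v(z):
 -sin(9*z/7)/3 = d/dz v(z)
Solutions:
 v(z) = C1 + 7*cos(9*z/7)/27


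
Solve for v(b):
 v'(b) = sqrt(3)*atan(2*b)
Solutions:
 v(b) = C1 + sqrt(3)*(b*atan(2*b) - log(4*b^2 + 1)/4)


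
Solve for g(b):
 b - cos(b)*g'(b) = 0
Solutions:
 g(b) = C1 + Integral(b/cos(b), b)


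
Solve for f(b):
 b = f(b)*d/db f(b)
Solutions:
 f(b) = -sqrt(C1 + b^2)
 f(b) = sqrt(C1 + b^2)


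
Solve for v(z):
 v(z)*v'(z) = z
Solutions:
 v(z) = -sqrt(C1 + z^2)
 v(z) = sqrt(C1 + z^2)


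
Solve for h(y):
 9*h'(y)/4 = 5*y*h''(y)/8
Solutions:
 h(y) = C1 + C2*y^(23/5)


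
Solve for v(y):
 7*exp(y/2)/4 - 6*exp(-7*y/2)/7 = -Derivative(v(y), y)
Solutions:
 v(y) = C1 - 7*exp(y/2)/2 - 12*exp(-7*y/2)/49


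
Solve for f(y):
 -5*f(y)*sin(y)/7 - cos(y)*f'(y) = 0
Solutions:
 f(y) = C1*cos(y)^(5/7)


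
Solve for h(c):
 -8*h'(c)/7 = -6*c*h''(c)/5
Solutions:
 h(c) = C1 + C2*c^(41/21)


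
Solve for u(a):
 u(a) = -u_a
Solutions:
 u(a) = C1*exp(-a)


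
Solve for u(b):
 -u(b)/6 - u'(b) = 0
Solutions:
 u(b) = C1*exp(-b/6)


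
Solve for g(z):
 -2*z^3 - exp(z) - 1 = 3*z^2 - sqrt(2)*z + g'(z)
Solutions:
 g(z) = C1 - z^4/2 - z^3 + sqrt(2)*z^2/2 - z - exp(z)


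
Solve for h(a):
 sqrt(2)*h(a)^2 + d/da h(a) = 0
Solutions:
 h(a) = 1/(C1 + sqrt(2)*a)


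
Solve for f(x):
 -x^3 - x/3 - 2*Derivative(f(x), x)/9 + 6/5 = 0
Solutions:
 f(x) = C1 - 9*x^4/8 - 3*x^2/4 + 27*x/5


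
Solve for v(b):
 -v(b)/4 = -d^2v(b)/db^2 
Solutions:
 v(b) = C1*exp(-b/2) + C2*exp(b/2)


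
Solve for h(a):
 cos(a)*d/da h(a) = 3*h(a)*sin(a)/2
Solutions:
 h(a) = C1/cos(a)^(3/2)


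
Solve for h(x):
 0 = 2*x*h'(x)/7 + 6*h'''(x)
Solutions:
 h(x) = C1 + Integral(C2*airyai(-21^(2/3)*x/21) + C3*airybi(-21^(2/3)*x/21), x)


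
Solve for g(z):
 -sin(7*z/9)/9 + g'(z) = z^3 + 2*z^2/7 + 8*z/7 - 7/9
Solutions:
 g(z) = C1 + z^4/4 + 2*z^3/21 + 4*z^2/7 - 7*z/9 - cos(7*z/9)/7


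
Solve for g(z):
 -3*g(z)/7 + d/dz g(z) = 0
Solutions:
 g(z) = C1*exp(3*z/7)


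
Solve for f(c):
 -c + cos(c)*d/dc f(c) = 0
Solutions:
 f(c) = C1 + Integral(c/cos(c), c)


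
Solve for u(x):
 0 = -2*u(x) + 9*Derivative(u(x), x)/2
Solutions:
 u(x) = C1*exp(4*x/9)


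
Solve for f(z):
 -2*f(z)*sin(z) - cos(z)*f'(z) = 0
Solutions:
 f(z) = C1*cos(z)^2


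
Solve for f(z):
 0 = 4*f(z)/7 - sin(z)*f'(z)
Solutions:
 f(z) = C1*(cos(z) - 1)^(2/7)/(cos(z) + 1)^(2/7)


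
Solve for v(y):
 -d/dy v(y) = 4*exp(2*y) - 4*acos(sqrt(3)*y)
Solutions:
 v(y) = C1 + 4*y*acos(sqrt(3)*y) - 4*sqrt(3)*sqrt(1 - 3*y^2)/3 - 2*exp(2*y)


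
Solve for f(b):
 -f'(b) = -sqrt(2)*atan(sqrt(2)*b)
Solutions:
 f(b) = C1 + sqrt(2)*(b*atan(sqrt(2)*b) - sqrt(2)*log(2*b^2 + 1)/4)


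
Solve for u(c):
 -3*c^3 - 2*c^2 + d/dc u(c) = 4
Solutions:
 u(c) = C1 + 3*c^4/4 + 2*c^3/3 + 4*c


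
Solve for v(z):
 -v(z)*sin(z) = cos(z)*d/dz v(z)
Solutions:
 v(z) = C1*cos(z)


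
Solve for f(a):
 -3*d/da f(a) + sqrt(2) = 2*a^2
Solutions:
 f(a) = C1 - 2*a^3/9 + sqrt(2)*a/3


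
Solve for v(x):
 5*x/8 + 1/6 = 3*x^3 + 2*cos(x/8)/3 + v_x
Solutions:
 v(x) = C1 - 3*x^4/4 + 5*x^2/16 + x/6 - 16*sin(x/8)/3


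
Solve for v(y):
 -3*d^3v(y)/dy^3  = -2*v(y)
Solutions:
 v(y) = C3*exp(2^(1/3)*3^(2/3)*y/3) + (C1*sin(2^(1/3)*3^(1/6)*y/2) + C2*cos(2^(1/3)*3^(1/6)*y/2))*exp(-2^(1/3)*3^(2/3)*y/6)


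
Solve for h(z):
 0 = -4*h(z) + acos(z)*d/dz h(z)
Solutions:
 h(z) = C1*exp(4*Integral(1/acos(z), z))


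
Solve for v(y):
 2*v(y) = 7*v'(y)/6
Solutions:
 v(y) = C1*exp(12*y/7)


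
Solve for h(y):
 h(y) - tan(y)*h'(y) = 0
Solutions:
 h(y) = C1*sin(y)


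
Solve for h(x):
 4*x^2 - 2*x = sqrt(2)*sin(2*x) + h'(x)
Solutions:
 h(x) = C1 + 4*x^3/3 - x^2 + sqrt(2)*cos(2*x)/2


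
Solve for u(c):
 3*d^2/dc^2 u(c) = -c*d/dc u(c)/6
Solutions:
 u(c) = C1 + C2*erf(c/6)


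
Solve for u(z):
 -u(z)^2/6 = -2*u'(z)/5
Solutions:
 u(z) = -12/(C1 + 5*z)


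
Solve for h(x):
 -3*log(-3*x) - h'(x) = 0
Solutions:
 h(x) = C1 - 3*x*log(-x) + 3*x*(1 - log(3))


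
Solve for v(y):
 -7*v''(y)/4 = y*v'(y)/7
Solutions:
 v(y) = C1 + C2*erf(sqrt(2)*y/7)


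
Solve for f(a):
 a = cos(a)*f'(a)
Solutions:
 f(a) = C1 + Integral(a/cos(a), a)


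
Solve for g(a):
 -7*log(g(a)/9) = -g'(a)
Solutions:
 Integral(1/(-log(_y) + 2*log(3)), (_y, g(a)))/7 = C1 - a


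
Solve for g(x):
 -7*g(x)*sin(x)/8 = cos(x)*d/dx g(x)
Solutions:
 g(x) = C1*cos(x)^(7/8)


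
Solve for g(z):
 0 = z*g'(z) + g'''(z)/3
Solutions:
 g(z) = C1 + Integral(C2*airyai(-3^(1/3)*z) + C3*airybi(-3^(1/3)*z), z)


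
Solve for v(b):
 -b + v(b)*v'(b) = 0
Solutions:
 v(b) = -sqrt(C1 + b^2)
 v(b) = sqrt(C1 + b^2)


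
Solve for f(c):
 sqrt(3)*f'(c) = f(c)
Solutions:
 f(c) = C1*exp(sqrt(3)*c/3)


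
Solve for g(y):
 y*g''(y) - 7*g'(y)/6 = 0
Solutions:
 g(y) = C1 + C2*y^(13/6)


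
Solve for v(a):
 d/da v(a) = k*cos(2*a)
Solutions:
 v(a) = C1 + k*sin(2*a)/2


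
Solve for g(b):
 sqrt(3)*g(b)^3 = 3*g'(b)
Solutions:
 g(b) = -sqrt(6)*sqrt(-1/(C1 + sqrt(3)*b))/2
 g(b) = sqrt(6)*sqrt(-1/(C1 + sqrt(3)*b))/2


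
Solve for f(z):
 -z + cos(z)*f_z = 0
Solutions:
 f(z) = C1 + Integral(z/cos(z), z)


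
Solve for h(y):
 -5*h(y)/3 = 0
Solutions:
 h(y) = 0


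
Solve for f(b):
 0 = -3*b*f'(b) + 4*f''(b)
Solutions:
 f(b) = C1 + C2*erfi(sqrt(6)*b/4)


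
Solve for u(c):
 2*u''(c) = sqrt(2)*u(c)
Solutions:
 u(c) = C1*exp(-2^(3/4)*c/2) + C2*exp(2^(3/4)*c/2)


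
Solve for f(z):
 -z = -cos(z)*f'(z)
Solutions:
 f(z) = C1 + Integral(z/cos(z), z)


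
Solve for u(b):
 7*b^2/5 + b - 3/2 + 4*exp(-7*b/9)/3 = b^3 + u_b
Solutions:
 u(b) = C1 - b^4/4 + 7*b^3/15 + b^2/2 - 3*b/2 - 12*exp(-7*b/9)/7


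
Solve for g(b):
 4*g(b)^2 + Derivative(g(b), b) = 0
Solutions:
 g(b) = 1/(C1 + 4*b)


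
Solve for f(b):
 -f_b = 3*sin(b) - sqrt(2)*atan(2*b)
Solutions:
 f(b) = C1 + sqrt(2)*(b*atan(2*b) - log(4*b^2 + 1)/4) + 3*cos(b)


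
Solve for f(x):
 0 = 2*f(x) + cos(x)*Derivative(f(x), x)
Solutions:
 f(x) = C1*(sin(x) - 1)/(sin(x) + 1)


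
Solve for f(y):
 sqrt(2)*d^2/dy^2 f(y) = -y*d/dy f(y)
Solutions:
 f(y) = C1 + C2*erf(2^(1/4)*y/2)


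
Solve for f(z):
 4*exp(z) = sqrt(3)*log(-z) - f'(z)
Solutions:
 f(z) = C1 + sqrt(3)*z*log(-z) - sqrt(3)*z - 4*exp(z)


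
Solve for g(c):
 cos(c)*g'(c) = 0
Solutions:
 g(c) = C1


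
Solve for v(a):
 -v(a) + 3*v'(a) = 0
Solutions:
 v(a) = C1*exp(a/3)


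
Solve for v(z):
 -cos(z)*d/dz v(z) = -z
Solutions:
 v(z) = C1 + Integral(z/cos(z), z)


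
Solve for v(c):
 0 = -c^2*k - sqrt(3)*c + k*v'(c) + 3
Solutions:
 v(c) = C1 + c^3/3 + sqrt(3)*c^2/(2*k) - 3*c/k


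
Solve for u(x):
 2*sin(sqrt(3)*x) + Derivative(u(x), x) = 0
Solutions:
 u(x) = C1 + 2*sqrt(3)*cos(sqrt(3)*x)/3


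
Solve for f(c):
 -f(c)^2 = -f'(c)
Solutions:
 f(c) = -1/(C1 + c)


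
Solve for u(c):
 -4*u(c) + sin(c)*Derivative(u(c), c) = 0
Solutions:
 u(c) = C1*(cos(c)^2 - 2*cos(c) + 1)/(cos(c)^2 + 2*cos(c) + 1)


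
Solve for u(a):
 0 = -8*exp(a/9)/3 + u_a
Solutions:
 u(a) = C1 + 24*exp(a/9)


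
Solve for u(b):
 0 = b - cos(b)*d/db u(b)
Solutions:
 u(b) = C1 + Integral(b/cos(b), b)


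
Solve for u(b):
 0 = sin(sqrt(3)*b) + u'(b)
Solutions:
 u(b) = C1 + sqrt(3)*cos(sqrt(3)*b)/3


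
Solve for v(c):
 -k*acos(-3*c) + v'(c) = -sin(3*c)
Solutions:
 v(c) = C1 + k*(c*acos(-3*c) + sqrt(1 - 9*c^2)/3) + cos(3*c)/3


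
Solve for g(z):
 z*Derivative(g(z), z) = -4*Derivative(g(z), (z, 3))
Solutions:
 g(z) = C1 + Integral(C2*airyai(-2^(1/3)*z/2) + C3*airybi(-2^(1/3)*z/2), z)


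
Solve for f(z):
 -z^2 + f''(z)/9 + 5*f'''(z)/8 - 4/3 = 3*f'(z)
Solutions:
 f(z) = C1 + C2*exp(2*z*(-2 + sqrt(2434))/45) + C3*exp(-2*z*(2 + sqrt(2434))/45) - z^3/9 - z^2/81 - 5111*z/8748


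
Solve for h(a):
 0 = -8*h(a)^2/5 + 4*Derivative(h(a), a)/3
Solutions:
 h(a) = -5/(C1 + 6*a)


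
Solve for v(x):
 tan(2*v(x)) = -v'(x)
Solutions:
 v(x) = -asin(C1*exp(-2*x))/2 + pi/2
 v(x) = asin(C1*exp(-2*x))/2


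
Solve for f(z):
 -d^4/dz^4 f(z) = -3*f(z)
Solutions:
 f(z) = C1*exp(-3^(1/4)*z) + C2*exp(3^(1/4)*z) + C3*sin(3^(1/4)*z) + C4*cos(3^(1/4)*z)


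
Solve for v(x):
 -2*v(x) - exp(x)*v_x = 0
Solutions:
 v(x) = C1*exp(2*exp(-x))


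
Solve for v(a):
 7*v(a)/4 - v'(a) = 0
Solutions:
 v(a) = C1*exp(7*a/4)


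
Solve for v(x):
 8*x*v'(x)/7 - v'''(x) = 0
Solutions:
 v(x) = C1 + Integral(C2*airyai(2*7^(2/3)*x/7) + C3*airybi(2*7^(2/3)*x/7), x)


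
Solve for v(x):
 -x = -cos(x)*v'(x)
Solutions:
 v(x) = C1 + Integral(x/cos(x), x)


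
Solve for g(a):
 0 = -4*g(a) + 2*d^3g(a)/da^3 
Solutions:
 g(a) = C3*exp(2^(1/3)*a) + (C1*sin(2^(1/3)*sqrt(3)*a/2) + C2*cos(2^(1/3)*sqrt(3)*a/2))*exp(-2^(1/3)*a/2)


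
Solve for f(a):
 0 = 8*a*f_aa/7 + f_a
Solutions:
 f(a) = C1 + C2*a^(1/8)


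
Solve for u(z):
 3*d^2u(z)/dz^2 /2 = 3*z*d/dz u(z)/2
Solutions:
 u(z) = C1 + C2*erfi(sqrt(2)*z/2)


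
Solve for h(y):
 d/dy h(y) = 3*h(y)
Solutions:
 h(y) = C1*exp(3*y)


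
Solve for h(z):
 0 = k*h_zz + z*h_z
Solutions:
 h(z) = C1 + C2*sqrt(k)*erf(sqrt(2)*z*sqrt(1/k)/2)


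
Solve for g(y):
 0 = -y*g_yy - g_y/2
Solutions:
 g(y) = C1 + C2*sqrt(y)


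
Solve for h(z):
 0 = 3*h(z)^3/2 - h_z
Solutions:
 h(z) = -sqrt(-1/(C1 + 3*z))
 h(z) = sqrt(-1/(C1 + 3*z))


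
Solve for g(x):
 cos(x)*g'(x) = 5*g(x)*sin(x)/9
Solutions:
 g(x) = C1/cos(x)^(5/9)


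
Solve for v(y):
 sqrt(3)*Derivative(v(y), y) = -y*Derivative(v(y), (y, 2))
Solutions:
 v(y) = C1 + C2*y^(1 - sqrt(3))


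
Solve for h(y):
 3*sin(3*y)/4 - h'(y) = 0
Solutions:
 h(y) = C1 - cos(3*y)/4


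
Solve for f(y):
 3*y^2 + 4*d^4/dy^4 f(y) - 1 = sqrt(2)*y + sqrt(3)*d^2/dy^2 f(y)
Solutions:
 f(y) = C1 + C2*y + C3*exp(-3^(1/4)*y/2) + C4*exp(3^(1/4)*y/2) + sqrt(3)*y^4/12 - sqrt(6)*y^3/18 + y^2*(4 - sqrt(3)/6)


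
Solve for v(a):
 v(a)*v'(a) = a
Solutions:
 v(a) = -sqrt(C1 + a^2)
 v(a) = sqrt(C1 + a^2)


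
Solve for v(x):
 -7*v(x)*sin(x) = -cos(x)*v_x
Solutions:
 v(x) = C1/cos(x)^7


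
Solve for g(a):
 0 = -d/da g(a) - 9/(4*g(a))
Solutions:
 g(a) = -sqrt(C1 - 18*a)/2
 g(a) = sqrt(C1 - 18*a)/2


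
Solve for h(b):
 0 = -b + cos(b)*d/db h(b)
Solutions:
 h(b) = C1 + Integral(b/cos(b), b)


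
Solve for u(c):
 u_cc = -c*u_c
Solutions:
 u(c) = C1 + C2*erf(sqrt(2)*c/2)


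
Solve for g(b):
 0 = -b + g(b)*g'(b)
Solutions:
 g(b) = -sqrt(C1 + b^2)
 g(b) = sqrt(C1 + b^2)


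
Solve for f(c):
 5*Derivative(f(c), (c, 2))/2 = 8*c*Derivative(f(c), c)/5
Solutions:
 f(c) = C1 + C2*erfi(2*sqrt(2)*c/5)


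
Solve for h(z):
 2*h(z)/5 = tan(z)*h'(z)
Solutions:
 h(z) = C1*sin(z)^(2/5)


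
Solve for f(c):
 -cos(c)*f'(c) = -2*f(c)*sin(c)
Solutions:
 f(c) = C1/cos(c)^2


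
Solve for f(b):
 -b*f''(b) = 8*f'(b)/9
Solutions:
 f(b) = C1 + C2*b^(1/9)


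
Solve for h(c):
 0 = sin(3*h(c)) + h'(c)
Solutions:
 h(c) = -acos((-C1 - exp(6*c))/(C1 - exp(6*c)))/3 + 2*pi/3
 h(c) = acos((-C1 - exp(6*c))/(C1 - exp(6*c)))/3


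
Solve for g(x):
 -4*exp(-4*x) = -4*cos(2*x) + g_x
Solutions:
 g(x) = C1 + 2*sin(2*x) + exp(-4*x)


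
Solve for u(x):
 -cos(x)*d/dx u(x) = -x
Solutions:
 u(x) = C1 + Integral(x/cos(x), x)


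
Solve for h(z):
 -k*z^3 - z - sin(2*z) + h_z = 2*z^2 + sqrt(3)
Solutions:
 h(z) = C1 + k*z^4/4 + 2*z^3/3 + z^2/2 + sqrt(3)*z - cos(2*z)/2


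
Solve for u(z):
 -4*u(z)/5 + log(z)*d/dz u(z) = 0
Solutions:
 u(z) = C1*exp(4*li(z)/5)


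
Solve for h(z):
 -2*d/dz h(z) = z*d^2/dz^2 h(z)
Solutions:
 h(z) = C1 + C2/z


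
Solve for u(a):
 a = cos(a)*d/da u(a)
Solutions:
 u(a) = C1 + Integral(a/cos(a), a)


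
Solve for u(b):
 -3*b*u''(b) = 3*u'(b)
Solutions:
 u(b) = C1 + C2*log(b)


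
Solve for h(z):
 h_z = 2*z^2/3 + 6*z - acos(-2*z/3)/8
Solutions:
 h(z) = C1 + 2*z^3/9 + 3*z^2 - z*acos(-2*z/3)/8 - sqrt(9 - 4*z^2)/16


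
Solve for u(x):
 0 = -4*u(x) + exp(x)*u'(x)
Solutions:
 u(x) = C1*exp(-4*exp(-x))


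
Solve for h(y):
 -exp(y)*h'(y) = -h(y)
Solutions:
 h(y) = C1*exp(-exp(-y))


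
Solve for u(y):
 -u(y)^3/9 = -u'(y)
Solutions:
 u(y) = -3*sqrt(2)*sqrt(-1/(C1 + y))/2
 u(y) = 3*sqrt(2)*sqrt(-1/(C1 + y))/2


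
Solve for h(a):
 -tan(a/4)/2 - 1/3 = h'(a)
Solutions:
 h(a) = C1 - a/3 + 2*log(cos(a/4))


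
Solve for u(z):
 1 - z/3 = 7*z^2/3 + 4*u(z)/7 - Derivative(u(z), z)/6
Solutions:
 u(z) = C1*exp(24*z/7) - 49*z^2/12 - 427*z/144 + 3059/3456


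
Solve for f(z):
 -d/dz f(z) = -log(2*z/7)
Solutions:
 f(z) = C1 + z*log(z) + z*log(2/7) - z


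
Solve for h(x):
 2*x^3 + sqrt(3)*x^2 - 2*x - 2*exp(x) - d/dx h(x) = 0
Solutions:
 h(x) = C1 + x^4/2 + sqrt(3)*x^3/3 - x^2 - 2*exp(x)


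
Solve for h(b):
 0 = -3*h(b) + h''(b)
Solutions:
 h(b) = C1*exp(-sqrt(3)*b) + C2*exp(sqrt(3)*b)


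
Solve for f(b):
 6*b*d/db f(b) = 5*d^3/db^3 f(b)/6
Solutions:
 f(b) = C1 + Integral(C2*airyai(30^(2/3)*b/5) + C3*airybi(30^(2/3)*b/5), b)


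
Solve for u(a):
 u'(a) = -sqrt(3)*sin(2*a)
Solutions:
 u(a) = C1 + sqrt(3)*cos(2*a)/2


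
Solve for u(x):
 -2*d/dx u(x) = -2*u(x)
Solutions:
 u(x) = C1*exp(x)


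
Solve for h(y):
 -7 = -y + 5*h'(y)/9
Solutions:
 h(y) = C1 + 9*y^2/10 - 63*y/5


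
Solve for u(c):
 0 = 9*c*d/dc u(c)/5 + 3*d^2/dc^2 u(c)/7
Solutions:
 u(c) = C1 + C2*erf(sqrt(210)*c/10)


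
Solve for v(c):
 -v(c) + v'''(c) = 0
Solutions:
 v(c) = C3*exp(c) + (C1*sin(sqrt(3)*c/2) + C2*cos(sqrt(3)*c/2))*exp(-c/2)


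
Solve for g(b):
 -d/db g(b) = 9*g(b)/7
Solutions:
 g(b) = C1*exp(-9*b/7)


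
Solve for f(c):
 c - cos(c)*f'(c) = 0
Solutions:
 f(c) = C1 + Integral(c/cos(c), c)


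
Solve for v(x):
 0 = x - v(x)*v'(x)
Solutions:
 v(x) = -sqrt(C1 + x^2)
 v(x) = sqrt(C1 + x^2)


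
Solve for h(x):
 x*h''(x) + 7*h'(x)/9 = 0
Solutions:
 h(x) = C1 + C2*x^(2/9)


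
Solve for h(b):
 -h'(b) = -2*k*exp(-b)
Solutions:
 h(b) = C1 - 2*k*exp(-b)


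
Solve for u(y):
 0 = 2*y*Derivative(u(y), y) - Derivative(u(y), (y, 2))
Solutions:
 u(y) = C1 + C2*erfi(y)


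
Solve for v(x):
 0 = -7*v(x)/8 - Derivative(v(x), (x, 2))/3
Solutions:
 v(x) = C1*sin(sqrt(42)*x/4) + C2*cos(sqrt(42)*x/4)


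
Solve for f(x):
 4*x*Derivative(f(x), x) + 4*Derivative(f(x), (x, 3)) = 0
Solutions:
 f(x) = C1 + Integral(C2*airyai(-x) + C3*airybi(-x), x)


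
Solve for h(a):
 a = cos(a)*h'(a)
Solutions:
 h(a) = C1 + Integral(a/cos(a), a)


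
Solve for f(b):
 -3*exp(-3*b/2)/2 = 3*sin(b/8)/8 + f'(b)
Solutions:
 f(b) = C1 + 3*cos(b/8) + exp(-3*b/2)


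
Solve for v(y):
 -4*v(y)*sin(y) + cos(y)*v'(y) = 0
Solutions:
 v(y) = C1/cos(y)^4


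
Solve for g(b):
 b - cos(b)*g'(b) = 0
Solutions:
 g(b) = C1 + Integral(b/cos(b), b)


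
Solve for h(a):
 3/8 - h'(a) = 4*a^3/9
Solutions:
 h(a) = C1 - a^4/9 + 3*a/8


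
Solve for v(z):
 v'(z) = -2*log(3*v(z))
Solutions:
 Integral(1/(log(_y) + log(3)), (_y, v(z)))/2 = C1 - z


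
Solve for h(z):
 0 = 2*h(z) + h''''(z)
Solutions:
 h(z) = (C1*sin(2^(3/4)*z/2) + C2*cos(2^(3/4)*z/2))*exp(-2^(3/4)*z/2) + (C3*sin(2^(3/4)*z/2) + C4*cos(2^(3/4)*z/2))*exp(2^(3/4)*z/2)


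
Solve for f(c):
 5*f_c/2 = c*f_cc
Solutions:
 f(c) = C1 + C2*c^(7/2)


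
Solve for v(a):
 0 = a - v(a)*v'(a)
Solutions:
 v(a) = -sqrt(C1 + a^2)
 v(a) = sqrt(C1 + a^2)


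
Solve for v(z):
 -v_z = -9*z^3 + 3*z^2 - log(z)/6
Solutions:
 v(z) = C1 + 9*z^4/4 - z^3 + z*log(z)/6 - z/6


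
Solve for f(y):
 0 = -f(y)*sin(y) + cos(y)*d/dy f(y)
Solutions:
 f(y) = C1/cos(y)


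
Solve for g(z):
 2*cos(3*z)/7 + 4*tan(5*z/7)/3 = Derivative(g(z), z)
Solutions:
 g(z) = C1 - 28*log(cos(5*z/7))/15 + 2*sin(3*z)/21


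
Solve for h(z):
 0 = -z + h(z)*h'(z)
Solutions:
 h(z) = -sqrt(C1 + z^2)
 h(z) = sqrt(C1 + z^2)


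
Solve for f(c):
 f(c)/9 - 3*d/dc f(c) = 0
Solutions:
 f(c) = C1*exp(c/27)


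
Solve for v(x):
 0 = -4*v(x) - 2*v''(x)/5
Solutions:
 v(x) = C1*sin(sqrt(10)*x) + C2*cos(sqrt(10)*x)


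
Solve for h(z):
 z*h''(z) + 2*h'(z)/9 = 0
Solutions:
 h(z) = C1 + C2*z^(7/9)


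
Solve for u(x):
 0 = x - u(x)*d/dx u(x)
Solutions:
 u(x) = -sqrt(C1 + x^2)
 u(x) = sqrt(C1 + x^2)


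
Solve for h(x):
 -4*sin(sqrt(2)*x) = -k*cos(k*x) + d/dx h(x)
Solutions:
 h(x) = C1 + sin(k*x) + 2*sqrt(2)*cos(sqrt(2)*x)


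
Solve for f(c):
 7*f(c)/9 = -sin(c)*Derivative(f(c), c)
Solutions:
 f(c) = C1*(cos(c) + 1)^(7/18)/(cos(c) - 1)^(7/18)


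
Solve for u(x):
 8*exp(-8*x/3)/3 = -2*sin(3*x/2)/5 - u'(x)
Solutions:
 u(x) = C1 + 4*cos(3*x/2)/15 + exp(-8*x/3)


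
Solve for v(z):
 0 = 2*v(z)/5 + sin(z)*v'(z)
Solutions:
 v(z) = C1*(cos(z) + 1)^(1/5)/(cos(z) - 1)^(1/5)


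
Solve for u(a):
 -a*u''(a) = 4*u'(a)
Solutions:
 u(a) = C1 + C2/a^3


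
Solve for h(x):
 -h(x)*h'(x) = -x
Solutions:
 h(x) = -sqrt(C1 + x^2)
 h(x) = sqrt(C1 + x^2)


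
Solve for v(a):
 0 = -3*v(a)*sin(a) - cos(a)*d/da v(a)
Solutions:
 v(a) = C1*cos(a)^3


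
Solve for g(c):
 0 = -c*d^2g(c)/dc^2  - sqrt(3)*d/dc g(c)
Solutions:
 g(c) = C1 + C2*c^(1 - sqrt(3))


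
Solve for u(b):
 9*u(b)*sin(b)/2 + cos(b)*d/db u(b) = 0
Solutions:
 u(b) = C1*cos(b)^(9/2)


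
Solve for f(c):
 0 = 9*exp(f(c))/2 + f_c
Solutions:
 f(c) = log(1/(C1 + 9*c)) + log(2)


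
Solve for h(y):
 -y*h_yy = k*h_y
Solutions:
 h(y) = C1 + y^(1 - re(k))*(C2*sin(log(y)*Abs(im(k))) + C3*cos(log(y)*im(k)))


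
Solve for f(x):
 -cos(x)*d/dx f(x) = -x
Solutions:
 f(x) = C1 + Integral(x/cos(x), x)


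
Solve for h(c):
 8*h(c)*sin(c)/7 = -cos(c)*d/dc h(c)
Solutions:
 h(c) = C1*cos(c)^(8/7)


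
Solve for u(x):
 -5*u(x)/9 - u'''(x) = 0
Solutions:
 u(x) = C3*exp(-15^(1/3)*x/3) + (C1*sin(3^(5/6)*5^(1/3)*x/6) + C2*cos(3^(5/6)*5^(1/3)*x/6))*exp(15^(1/3)*x/6)


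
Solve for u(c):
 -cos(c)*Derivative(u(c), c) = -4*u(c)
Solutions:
 u(c) = C1*(sin(c)^2 + 2*sin(c) + 1)/(sin(c)^2 - 2*sin(c) + 1)


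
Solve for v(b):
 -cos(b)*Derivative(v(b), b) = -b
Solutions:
 v(b) = C1 + Integral(b/cos(b), b)


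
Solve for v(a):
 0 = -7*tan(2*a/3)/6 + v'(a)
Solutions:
 v(a) = C1 - 7*log(cos(2*a/3))/4


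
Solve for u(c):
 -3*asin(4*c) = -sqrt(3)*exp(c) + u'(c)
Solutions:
 u(c) = C1 - 3*c*asin(4*c) - 3*sqrt(1 - 16*c^2)/4 + sqrt(3)*exp(c)


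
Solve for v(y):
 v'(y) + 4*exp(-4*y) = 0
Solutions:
 v(y) = C1 + exp(-4*y)


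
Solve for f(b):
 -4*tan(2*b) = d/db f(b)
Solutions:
 f(b) = C1 + 2*log(cos(2*b))


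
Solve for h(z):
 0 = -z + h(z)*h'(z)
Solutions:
 h(z) = -sqrt(C1 + z^2)
 h(z) = sqrt(C1 + z^2)


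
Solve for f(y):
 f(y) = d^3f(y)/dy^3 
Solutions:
 f(y) = C3*exp(y) + (C1*sin(sqrt(3)*y/2) + C2*cos(sqrt(3)*y/2))*exp(-y/2)


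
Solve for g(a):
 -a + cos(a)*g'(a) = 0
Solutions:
 g(a) = C1 + Integral(a/cos(a), a)


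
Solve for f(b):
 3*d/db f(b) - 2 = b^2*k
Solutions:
 f(b) = C1 + b^3*k/9 + 2*b/3


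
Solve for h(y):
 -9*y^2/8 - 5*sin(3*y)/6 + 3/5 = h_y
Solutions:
 h(y) = C1 - 3*y^3/8 + 3*y/5 + 5*cos(3*y)/18


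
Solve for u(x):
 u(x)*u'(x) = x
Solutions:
 u(x) = -sqrt(C1 + x^2)
 u(x) = sqrt(C1 + x^2)


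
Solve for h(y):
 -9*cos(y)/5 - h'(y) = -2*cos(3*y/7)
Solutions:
 h(y) = C1 + 14*sin(3*y/7)/3 - 9*sin(y)/5


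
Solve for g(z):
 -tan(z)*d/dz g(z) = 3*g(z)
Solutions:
 g(z) = C1/sin(z)^3


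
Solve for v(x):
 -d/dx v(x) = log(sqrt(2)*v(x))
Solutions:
 2*Integral(1/(2*log(_y) + log(2)), (_y, v(x))) = C1 - x


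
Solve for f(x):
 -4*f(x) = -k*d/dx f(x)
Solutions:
 f(x) = C1*exp(4*x/k)


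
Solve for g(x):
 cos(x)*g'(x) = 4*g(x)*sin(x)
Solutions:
 g(x) = C1/cos(x)^4


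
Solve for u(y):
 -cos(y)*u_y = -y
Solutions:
 u(y) = C1 + Integral(y/cos(y), y)


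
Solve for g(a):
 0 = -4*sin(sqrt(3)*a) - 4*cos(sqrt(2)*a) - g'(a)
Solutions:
 g(a) = C1 - 2*sqrt(2)*sin(sqrt(2)*a) + 4*sqrt(3)*cos(sqrt(3)*a)/3


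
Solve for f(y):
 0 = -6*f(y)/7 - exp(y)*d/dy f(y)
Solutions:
 f(y) = C1*exp(6*exp(-y)/7)


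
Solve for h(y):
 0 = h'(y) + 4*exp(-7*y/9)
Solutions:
 h(y) = C1 + 36*exp(-7*y/9)/7


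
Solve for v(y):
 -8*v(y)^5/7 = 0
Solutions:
 v(y) = 0


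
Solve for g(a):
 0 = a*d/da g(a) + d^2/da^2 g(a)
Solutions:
 g(a) = C1 + C2*erf(sqrt(2)*a/2)


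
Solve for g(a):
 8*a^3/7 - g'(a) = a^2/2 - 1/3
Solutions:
 g(a) = C1 + 2*a^4/7 - a^3/6 + a/3


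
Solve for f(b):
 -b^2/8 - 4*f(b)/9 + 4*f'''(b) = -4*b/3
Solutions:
 f(b) = C3*exp(3^(1/3)*b/3) - 9*b^2/32 + 3*b + (C1*sin(3^(5/6)*b/6) + C2*cos(3^(5/6)*b/6))*exp(-3^(1/3)*b/6)


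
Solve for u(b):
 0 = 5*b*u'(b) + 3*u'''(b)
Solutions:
 u(b) = C1 + Integral(C2*airyai(-3^(2/3)*5^(1/3)*b/3) + C3*airybi(-3^(2/3)*5^(1/3)*b/3), b)


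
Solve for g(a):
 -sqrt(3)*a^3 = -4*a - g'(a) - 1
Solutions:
 g(a) = C1 + sqrt(3)*a^4/4 - 2*a^2 - a


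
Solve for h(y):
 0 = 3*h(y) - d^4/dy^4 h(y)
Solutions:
 h(y) = C1*exp(-3^(1/4)*y) + C2*exp(3^(1/4)*y) + C3*sin(3^(1/4)*y) + C4*cos(3^(1/4)*y)


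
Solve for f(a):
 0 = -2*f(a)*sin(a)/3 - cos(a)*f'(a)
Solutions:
 f(a) = C1*cos(a)^(2/3)


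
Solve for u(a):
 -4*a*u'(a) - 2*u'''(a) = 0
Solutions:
 u(a) = C1 + Integral(C2*airyai(-2^(1/3)*a) + C3*airybi(-2^(1/3)*a), a)


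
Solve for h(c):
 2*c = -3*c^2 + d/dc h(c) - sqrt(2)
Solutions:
 h(c) = C1 + c^3 + c^2 + sqrt(2)*c


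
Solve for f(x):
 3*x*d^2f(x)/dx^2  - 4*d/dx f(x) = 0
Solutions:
 f(x) = C1 + C2*x^(7/3)


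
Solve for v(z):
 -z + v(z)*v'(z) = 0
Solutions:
 v(z) = -sqrt(C1 + z^2)
 v(z) = sqrt(C1 + z^2)


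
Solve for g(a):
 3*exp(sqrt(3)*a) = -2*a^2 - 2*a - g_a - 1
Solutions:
 g(a) = C1 - 2*a^3/3 - a^2 - a - sqrt(3)*exp(sqrt(3)*a)


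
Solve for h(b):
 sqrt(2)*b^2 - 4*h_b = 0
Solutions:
 h(b) = C1 + sqrt(2)*b^3/12


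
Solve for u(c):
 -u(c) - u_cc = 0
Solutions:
 u(c) = C1*sin(c) + C2*cos(c)


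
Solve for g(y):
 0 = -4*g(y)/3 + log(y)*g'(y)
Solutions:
 g(y) = C1*exp(4*li(y)/3)


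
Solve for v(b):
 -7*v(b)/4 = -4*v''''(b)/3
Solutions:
 v(b) = C1*exp(-21^(1/4)*b/2) + C2*exp(21^(1/4)*b/2) + C3*sin(21^(1/4)*b/2) + C4*cos(21^(1/4)*b/2)


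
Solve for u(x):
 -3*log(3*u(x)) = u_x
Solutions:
 Integral(1/(log(_y) + log(3)), (_y, u(x)))/3 = C1 - x


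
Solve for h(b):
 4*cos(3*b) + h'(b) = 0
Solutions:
 h(b) = C1 - 4*sin(3*b)/3


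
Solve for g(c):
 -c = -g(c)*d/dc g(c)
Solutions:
 g(c) = -sqrt(C1 + c^2)
 g(c) = sqrt(C1 + c^2)


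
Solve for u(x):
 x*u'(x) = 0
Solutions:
 u(x) = C1


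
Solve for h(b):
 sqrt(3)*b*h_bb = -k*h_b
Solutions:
 h(b) = C1 + b^(-sqrt(3)*re(k)/3 + 1)*(C2*sin(sqrt(3)*log(b)*Abs(im(k))/3) + C3*cos(sqrt(3)*log(b)*im(k)/3))


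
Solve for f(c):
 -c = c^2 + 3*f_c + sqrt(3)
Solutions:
 f(c) = C1 - c^3/9 - c^2/6 - sqrt(3)*c/3


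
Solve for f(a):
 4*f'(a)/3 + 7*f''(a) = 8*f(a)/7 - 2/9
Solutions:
 f(a) = C1*exp(2*a*(-1 + sqrt(19))/21) + C2*exp(-2*a*(1 + sqrt(19))/21) + 7/36


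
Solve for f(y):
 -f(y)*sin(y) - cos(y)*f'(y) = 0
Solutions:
 f(y) = C1*cos(y)


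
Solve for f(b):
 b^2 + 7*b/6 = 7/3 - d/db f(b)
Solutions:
 f(b) = C1 - b^3/3 - 7*b^2/12 + 7*b/3


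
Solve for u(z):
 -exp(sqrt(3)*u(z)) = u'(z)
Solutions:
 u(z) = sqrt(3)*(2*log(1/(C1 + z)) - log(3))/6


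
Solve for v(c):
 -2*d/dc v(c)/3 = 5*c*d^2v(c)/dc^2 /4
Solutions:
 v(c) = C1 + C2*c^(7/15)


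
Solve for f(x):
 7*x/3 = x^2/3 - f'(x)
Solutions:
 f(x) = C1 + x^3/9 - 7*x^2/6


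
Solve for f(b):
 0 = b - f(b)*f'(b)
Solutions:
 f(b) = -sqrt(C1 + b^2)
 f(b) = sqrt(C1 + b^2)


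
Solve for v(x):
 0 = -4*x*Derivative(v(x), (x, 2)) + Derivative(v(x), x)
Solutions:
 v(x) = C1 + C2*x^(5/4)


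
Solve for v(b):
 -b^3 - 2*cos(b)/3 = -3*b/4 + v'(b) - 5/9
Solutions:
 v(b) = C1 - b^4/4 + 3*b^2/8 + 5*b/9 - 2*sin(b)/3


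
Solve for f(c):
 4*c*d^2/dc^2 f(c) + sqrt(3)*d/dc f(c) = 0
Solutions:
 f(c) = C1 + C2*c^(1 - sqrt(3)/4)


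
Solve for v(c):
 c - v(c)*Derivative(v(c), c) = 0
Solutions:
 v(c) = -sqrt(C1 + c^2)
 v(c) = sqrt(C1 + c^2)


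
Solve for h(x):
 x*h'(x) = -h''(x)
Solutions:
 h(x) = C1 + C2*erf(sqrt(2)*x/2)


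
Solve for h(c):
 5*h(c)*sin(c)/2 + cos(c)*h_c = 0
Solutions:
 h(c) = C1*cos(c)^(5/2)


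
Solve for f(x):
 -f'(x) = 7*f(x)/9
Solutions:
 f(x) = C1*exp(-7*x/9)


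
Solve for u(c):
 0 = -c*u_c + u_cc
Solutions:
 u(c) = C1 + C2*erfi(sqrt(2)*c/2)


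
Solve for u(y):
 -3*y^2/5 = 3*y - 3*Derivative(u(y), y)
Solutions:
 u(y) = C1 + y^3/15 + y^2/2


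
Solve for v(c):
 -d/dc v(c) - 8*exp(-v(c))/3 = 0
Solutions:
 v(c) = log(C1 - 8*c/3)


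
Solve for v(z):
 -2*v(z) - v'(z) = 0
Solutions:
 v(z) = C1*exp(-2*z)


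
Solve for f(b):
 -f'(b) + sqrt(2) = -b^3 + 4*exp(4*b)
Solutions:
 f(b) = C1 + b^4/4 + sqrt(2)*b - exp(4*b)


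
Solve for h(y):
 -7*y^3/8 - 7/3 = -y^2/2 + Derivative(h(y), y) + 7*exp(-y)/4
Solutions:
 h(y) = C1 - 7*y^4/32 + y^3/6 - 7*y/3 + 7*exp(-y)/4


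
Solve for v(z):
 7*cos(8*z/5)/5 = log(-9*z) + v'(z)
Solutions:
 v(z) = C1 - z*log(-z) - 2*z*log(3) + z + 7*sin(8*z/5)/8


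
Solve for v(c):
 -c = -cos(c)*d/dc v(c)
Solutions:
 v(c) = C1 + Integral(c/cos(c), c)


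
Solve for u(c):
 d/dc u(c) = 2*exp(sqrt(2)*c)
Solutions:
 u(c) = C1 + sqrt(2)*exp(sqrt(2)*c)


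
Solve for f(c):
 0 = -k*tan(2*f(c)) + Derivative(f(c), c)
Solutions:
 f(c) = -asin(C1*exp(2*c*k))/2 + pi/2
 f(c) = asin(C1*exp(2*c*k))/2


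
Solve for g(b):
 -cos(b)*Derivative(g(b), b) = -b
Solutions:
 g(b) = C1 + Integral(b/cos(b), b)


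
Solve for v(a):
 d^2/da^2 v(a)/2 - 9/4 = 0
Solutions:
 v(a) = C1 + C2*a + 9*a^2/4


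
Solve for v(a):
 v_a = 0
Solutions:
 v(a) = C1


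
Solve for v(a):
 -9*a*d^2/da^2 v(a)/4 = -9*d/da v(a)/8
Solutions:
 v(a) = C1 + C2*a^(3/2)


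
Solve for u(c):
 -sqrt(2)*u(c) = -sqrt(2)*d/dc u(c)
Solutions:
 u(c) = C1*exp(c)


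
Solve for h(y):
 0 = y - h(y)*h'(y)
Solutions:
 h(y) = -sqrt(C1 + y^2)
 h(y) = sqrt(C1 + y^2)


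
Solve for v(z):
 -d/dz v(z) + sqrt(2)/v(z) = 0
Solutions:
 v(z) = -sqrt(C1 + 2*sqrt(2)*z)
 v(z) = sqrt(C1 + 2*sqrt(2)*z)


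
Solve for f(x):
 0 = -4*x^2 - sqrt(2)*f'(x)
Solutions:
 f(x) = C1 - 2*sqrt(2)*x^3/3


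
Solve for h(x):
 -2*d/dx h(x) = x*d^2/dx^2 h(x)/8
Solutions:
 h(x) = C1 + C2/x^15


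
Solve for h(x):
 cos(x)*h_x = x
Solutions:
 h(x) = C1 + Integral(x/cos(x), x)


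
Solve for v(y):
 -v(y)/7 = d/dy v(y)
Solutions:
 v(y) = C1*exp(-y/7)


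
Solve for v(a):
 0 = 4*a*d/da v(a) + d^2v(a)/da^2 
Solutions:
 v(a) = C1 + C2*erf(sqrt(2)*a)


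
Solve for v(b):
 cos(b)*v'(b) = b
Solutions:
 v(b) = C1 + Integral(b/cos(b), b)


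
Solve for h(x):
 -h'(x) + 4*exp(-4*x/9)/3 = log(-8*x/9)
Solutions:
 h(x) = C1 - x*log(-x) + x*(-3*log(2) + 1 + 2*log(3)) - 3*exp(-4*x/9)


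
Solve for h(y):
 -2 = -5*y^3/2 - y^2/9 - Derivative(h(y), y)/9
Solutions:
 h(y) = C1 - 45*y^4/8 - y^3/3 + 18*y


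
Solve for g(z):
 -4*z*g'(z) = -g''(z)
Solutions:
 g(z) = C1 + C2*erfi(sqrt(2)*z)


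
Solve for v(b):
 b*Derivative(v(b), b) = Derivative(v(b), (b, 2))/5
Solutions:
 v(b) = C1 + C2*erfi(sqrt(10)*b/2)


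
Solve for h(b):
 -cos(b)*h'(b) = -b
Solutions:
 h(b) = C1 + Integral(b/cos(b), b)


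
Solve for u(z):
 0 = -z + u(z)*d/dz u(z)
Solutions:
 u(z) = -sqrt(C1 + z^2)
 u(z) = sqrt(C1 + z^2)


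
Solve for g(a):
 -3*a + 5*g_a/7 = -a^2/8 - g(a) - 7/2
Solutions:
 g(a) = C1*exp(-7*a/5) - a^2/8 + 89*a/28 - 1131/196


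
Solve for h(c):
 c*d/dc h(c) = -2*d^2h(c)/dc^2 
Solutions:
 h(c) = C1 + C2*erf(c/2)


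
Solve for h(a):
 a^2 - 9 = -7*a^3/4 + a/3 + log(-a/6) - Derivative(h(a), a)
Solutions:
 h(a) = C1 - 7*a^4/16 - a^3/3 + a^2/6 + a*log(-a) + a*(8 - log(6))


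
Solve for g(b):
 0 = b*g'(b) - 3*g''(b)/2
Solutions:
 g(b) = C1 + C2*erfi(sqrt(3)*b/3)


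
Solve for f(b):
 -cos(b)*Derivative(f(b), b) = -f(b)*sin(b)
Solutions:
 f(b) = C1/cos(b)


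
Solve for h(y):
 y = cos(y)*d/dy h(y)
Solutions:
 h(y) = C1 + Integral(y/cos(y), y)


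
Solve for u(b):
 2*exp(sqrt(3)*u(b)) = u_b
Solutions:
 u(b) = sqrt(3)*(2*log(-1/(C1 + 2*b)) - log(3))/6


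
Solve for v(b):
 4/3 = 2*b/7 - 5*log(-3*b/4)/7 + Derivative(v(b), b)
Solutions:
 v(b) = C1 - b^2/7 + 5*b*log(-b)/7 + b*(-30*log(2) + 13 + 15*log(3))/21


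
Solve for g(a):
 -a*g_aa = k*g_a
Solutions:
 g(a) = C1 + a^(1 - re(k))*(C2*sin(log(a)*Abs(im(k))) + C3*cos(log(a)*im(k)))


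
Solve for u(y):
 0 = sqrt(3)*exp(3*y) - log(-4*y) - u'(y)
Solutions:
 u(y) = C1 - y*log(-y) + y*(1 - 2*log(2)) + sqrt(3)*exp(3*y)/3


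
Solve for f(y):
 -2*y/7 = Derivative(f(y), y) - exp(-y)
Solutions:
 f(y) = C1 - y^2/7 - exp(-y)


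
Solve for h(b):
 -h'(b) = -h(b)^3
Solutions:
 h(b) = -sqrt(2)*sqrt(-1/(C1 + b))/2
 h(b) = sqrt(2)*sqrt(-1/(C1 + b))/2


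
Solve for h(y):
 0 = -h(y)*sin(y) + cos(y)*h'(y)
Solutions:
 h(y) = C1/cos(y)


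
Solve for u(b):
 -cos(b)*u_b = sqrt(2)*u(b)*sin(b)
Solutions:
 u(b) = C1*cos(b)^(sqrt(2))


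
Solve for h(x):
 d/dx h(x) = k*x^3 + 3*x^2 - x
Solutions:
 h(x) = C1 + k*x^4/4 + x^3 - x^2/2


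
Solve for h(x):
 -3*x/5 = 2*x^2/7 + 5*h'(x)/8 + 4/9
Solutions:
 h(x) = C1 - 16*x^3/105 - 12*x^2/25 - 32*x/45


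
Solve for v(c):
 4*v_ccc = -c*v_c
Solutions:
 v(c) = C1 + Integral(C2*airyai(-2^(1/3)*c/2) + C3*airybi(-2^(1/3)*c/2), c)


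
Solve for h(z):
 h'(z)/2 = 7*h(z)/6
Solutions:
 h(z) = C1*exp(7*z/3)


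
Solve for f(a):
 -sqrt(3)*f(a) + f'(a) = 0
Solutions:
 f(a) = C1*exp(sqrt(3)*a)


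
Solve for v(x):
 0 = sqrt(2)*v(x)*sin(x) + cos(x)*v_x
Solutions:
 v(x) = C1*cos(x)^(sqrt(2))


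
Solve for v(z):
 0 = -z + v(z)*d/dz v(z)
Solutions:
 v(z) = -sqrt(C1 + z^2)
 v(z) = sqrt(C1 + z^2)


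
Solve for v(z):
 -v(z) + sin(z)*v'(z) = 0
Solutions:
 v(z) = C1*sqrt(cos(z) - 1)/sqrt(cos(z) + 1)


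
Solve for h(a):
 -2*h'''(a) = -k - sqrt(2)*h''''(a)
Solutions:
 h(a) = C1 + C2*a + C3*a^2 + C4*exp(sqrt(2)*a) + a^3*k/12


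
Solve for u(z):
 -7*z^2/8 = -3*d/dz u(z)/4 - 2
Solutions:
 u(z) = C1 + 7*z^3/18 - 8*z/3


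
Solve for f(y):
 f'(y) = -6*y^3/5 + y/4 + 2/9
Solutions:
 f(y) = C1 - 3*y^4/10 + y^2/8 + 2*y/9


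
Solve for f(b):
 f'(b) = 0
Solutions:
 f(b) = C1


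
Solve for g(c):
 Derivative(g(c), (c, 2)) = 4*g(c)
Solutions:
 g(c) = C1*exp(-2*c) + C2*exp(2*c)


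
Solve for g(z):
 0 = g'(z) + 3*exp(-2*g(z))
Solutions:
 g(z) = log(-sqrt(C1 - 6*z))
 g(z) = log(C1 - 6*z)/2


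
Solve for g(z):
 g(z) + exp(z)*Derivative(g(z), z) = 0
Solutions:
 g(z) = C1*exp(exp(-z))


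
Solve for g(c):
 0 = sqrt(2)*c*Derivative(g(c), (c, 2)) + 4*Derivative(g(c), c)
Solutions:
 g(c) = C1 + C2*c^(1 - 2*sqrt(2))


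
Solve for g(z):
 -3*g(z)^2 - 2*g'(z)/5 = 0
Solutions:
 g(z) = 2/(C1 + 15*z)


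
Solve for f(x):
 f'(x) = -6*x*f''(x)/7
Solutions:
 f(x) = C1 + C2/x^(1/6)


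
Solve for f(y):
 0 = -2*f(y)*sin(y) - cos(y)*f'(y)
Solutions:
 f(y) = C1*cos(y)^2


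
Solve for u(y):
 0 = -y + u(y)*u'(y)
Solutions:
 u(y) = -sqrt(C1 + y^2)
 u(y) = sqrt(C1 + y^2)


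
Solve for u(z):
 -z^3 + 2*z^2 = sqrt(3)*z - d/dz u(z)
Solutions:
 u(z) = C1 + z^4/4 - 2*z^3/3 + sqrt(3)*z^2/2


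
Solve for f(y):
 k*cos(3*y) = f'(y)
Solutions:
 f(y) = C1 + k*sin(3*y)/3


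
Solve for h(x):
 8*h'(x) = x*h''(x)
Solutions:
 h(x) = C1 + C2*x^9


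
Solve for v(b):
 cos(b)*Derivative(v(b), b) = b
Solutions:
 v(b) = C1 + Integral(b/cos(b), b)


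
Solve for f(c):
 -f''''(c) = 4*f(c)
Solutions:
 f(c) = (C1*sin(c) + C2*cos(c))*exp(-c) + (C3*sin(c) + C4*cos(c))*exp(c)


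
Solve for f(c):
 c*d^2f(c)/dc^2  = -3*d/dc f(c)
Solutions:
 f(c) = C1 + C2/c^2


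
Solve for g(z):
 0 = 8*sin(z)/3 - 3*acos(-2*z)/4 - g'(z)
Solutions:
 g(z) = C1 - 3*z*acos(-2*z)/4 - 3*sqrt(1 - 4*z^2)/8 - 8*cos(z)/3


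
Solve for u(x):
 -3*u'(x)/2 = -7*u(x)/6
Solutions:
 u(x) = C1*exp(7*x/9)


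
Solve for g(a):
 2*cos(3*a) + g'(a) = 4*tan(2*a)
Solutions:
 g(a) = C1 - 2*log(cos(2*a)) - 2*sin(3*a)/3


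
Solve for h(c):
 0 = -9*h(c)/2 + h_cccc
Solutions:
 h(c) = C1*exp(-2^(3/4)*sqrt(3)*c/2) + C2*exp(2^(3/4)*sqrt(3)*c/2) + C3*sin(2^(3/4)*sqrt(3)*c/2) + C4*cos(2^(3/4)*sqrt(3)*c/2)


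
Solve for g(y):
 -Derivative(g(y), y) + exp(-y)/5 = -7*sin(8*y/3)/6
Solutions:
 g(y) = C1 - 7*cos(8*y/3)/16 - exp(-y)/5


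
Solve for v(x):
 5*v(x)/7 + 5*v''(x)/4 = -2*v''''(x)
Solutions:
 v(x) = (C1*sin(14^(3/4)*5^(1/4)*x*cos(atan(sqrt(3255)/35)/2)/14) + C2*cos(14^(3/4)*5^(1/4)*x*cos(atan(sqrt(3255)/35)/2)/14))*exp(-14^(3/4)*5^(1/4)*x*sin(atan(sqrt(3255)/35)/2)/14) + (C3*sin(14^(3/4)*5^(1/4)*x*cos(atan(sqrt(3255)/35)/2)/14) + C4*cos(14^(3/4)*5^(1/4)*x*cos(atan(sqrt(3255)/35)/2)/14))*exp(14^(3/4)*5^(1/4)*x*sin(atan(sqrt(3255)/35)/2)/14)


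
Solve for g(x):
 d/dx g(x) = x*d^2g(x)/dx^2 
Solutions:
 g(x) = C1 + C2*x^2


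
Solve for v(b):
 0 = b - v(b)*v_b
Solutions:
 v(b) = -sqrt(C1 + b^2)
 v(b) = sqrt(C1 + b^2)


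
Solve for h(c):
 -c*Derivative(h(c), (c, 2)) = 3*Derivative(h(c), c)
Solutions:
 h(c) = C1 + C2/c^2


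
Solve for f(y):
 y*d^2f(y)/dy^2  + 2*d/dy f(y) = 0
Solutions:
 f(y) = C1 + C2/y


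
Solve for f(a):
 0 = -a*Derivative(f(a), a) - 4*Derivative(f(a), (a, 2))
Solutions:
 f(a) = C1 + C2*erf(sqrt(2)*a/4)


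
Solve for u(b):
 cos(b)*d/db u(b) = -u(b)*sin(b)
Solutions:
 u(b) = C1*cos(b)


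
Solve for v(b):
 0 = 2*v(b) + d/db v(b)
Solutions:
 v(b) = C1*exp(-2*b)


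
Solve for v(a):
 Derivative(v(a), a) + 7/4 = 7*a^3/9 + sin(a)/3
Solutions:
 v(a) = C1 + 7*a^4/36 - 7*a/4 - cos(a)/3


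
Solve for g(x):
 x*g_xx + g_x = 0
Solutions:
 g(x) = C1 + C2*log(x)


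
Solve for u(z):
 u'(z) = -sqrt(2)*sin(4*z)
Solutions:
 u(z) = C1 + sqrt(2)*cos(4*z)/4


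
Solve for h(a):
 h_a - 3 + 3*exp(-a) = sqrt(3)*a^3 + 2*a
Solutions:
 h(a) = C1 + sqrt(3)*a^4/4 + a^2 + 3*a + 3*exp(-a)


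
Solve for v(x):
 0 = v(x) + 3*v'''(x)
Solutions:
 v(x) = C3*exp(-3^(2/3)*x/3) + (C1*sin(3^(1/6)*x/2) + C2*cos(3^(1/6)*x/2))*exp(3^(2/3)*x/6)


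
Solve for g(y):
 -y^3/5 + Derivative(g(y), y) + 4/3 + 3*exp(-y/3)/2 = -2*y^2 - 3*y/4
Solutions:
 g(y) = C1 + y^4/20 - 2*y^3/3 - 3*y^2/8 - 4*y/3 + 9*exp(-y/3)/2


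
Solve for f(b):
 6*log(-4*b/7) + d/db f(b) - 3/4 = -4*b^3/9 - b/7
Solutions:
 f(b) = C1 - b^4/9 - b^2/14 - 6*b*log(-b) + b*(-12*log(2) + 27/4 + 6*log(7))


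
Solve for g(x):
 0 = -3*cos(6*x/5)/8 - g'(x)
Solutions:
 g(x) = C1 - 5*sin(6*x/5)/16


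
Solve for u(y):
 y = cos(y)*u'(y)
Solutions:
 u(y) = C1 + Integral(y/cos(y), y)


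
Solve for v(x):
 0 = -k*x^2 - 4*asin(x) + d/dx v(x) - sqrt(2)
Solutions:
 v(x) = C1 + k*x^3/3 + 4*x*asin(x) + sqrt(2)*x + 4*sqrt(1 - x^2)


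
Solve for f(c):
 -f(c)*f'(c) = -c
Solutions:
 f(c) = -sqrt(C1 + c^2)
 f(c) = sqrt(C1 + c^2)


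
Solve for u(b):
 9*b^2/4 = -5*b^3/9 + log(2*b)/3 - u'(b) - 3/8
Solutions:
 u(b) = C1 - 5*b^4/36 - 3*b^3/4 + b*log(b)/3 - 17*b/24 + b*log(2)/3


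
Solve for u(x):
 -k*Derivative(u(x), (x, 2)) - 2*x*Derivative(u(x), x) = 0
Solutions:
 u(x) = C1 + C2*sqrt(k)*erf(x*sqrt(1/k))


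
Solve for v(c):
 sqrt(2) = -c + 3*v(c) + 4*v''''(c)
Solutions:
 v(c) = c/3 + (C1*sin(3^(1/4)*c/2) + C2*cos(3^(1/4)*c/2))*exp(-3^(1/4)*c/2) + (C3*sin(3^(1/4)*c/2) + C4*cos(3^(1/4)*c/2))*exp(3^(1/4)*c/2) + sqrt(2)/3


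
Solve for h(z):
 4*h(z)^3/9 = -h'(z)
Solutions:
 h(z) = -3*sqrt(2)*sqrt(-1/(C1 - 4*z))/2
 h(z) = 3*sqrt(2)*sqrt(-1/(C1 - 4*z))/2


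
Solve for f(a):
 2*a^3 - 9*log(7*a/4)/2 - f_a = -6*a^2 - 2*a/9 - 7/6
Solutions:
 f(a) = C1 + a^4/2 + 2*a^3 + a^2/9 - 9*a*log(a)/2 - 9*a*log(7)/2 + 17*a/3 + 9*a*log(2)


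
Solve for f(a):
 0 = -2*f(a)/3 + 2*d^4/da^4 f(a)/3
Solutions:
 f(a) = C1*exp(-a) + C2*exp(a) + C3*sin(a) + C4*cos(a)


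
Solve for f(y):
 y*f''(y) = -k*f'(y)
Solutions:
 f(y) = C1 + y^(1 - re(k))*(C2*sin(log(y)*Abs(im(k))) + C3*cos(log(y)*im(k)))


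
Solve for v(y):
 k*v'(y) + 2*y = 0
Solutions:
 v(y) = C1 - y^2/k


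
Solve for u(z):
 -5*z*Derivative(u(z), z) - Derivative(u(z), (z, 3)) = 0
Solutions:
 u(z) = C1 + Integral(C2*airyai(-5^(1/3)*z) + C3*airybi(-5^(1/3)*z), z)


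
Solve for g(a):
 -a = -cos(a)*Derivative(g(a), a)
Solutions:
 g(a) = C1 + Integral(a/cos(a), a)


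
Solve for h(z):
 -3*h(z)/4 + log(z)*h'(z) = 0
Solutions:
 h(z) = C1*exp(3*li(z)/4)


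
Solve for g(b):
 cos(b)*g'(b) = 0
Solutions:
 g(b) = C1


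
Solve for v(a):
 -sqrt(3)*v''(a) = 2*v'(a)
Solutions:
 v(a) = C1 + C2*exp(-2*sqrt(3)*a/3)


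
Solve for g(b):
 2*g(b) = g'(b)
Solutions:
 g(b) = C1*exp(2*b)


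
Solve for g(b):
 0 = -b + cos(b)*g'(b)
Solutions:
 g(b) = C1 + Integral(b/cos(b), b)


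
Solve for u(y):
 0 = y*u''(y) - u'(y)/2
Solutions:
 u(y) = C1 + C2*y^(3/2)


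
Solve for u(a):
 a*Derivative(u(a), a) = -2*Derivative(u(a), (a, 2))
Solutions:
 u(a) = C1 + C2*erf(a/2)


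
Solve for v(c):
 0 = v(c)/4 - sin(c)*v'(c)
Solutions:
 v(c) = C1*(cos(c) - 1)^(1/8)/(cos(c) + 1)^(1/8)


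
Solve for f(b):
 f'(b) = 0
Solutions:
 f(b) = C1


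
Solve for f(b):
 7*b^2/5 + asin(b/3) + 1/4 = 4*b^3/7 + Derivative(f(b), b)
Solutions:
 f(b) = C1 - b^4/7 + 7*b^3/15 + b*asin(b/3) + b/4 + sqrt(9 - b^2)


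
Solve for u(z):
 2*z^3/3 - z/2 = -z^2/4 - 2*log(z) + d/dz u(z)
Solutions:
 u(z) = C1 + z^4/6 + z^3/12 - z^2/4 + 2*z*log(z) - 2*z


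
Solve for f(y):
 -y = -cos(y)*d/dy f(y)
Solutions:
 f(y) = C1 + Integral(y/cos(y), y)


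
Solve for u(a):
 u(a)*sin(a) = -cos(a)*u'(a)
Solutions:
 u(a) = C1*cos(a)


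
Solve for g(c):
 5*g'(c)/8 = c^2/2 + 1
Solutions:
 g(c) = C1 + 4*c^3/15 + 8*c/5


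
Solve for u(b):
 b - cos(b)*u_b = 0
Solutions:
 u(b) = C1 + Integral(b/cos(b), b)


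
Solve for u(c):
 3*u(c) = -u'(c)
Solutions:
 u(c) = C1*exp(-3*c)
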